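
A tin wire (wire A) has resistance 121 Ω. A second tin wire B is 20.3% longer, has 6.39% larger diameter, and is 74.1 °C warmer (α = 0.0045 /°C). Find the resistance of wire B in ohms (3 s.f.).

171 Ω

R ∝ ρL/d² with ρ ∝ (1+αΔT), so R_B/R_A = (1 + 20.3/100) × (1 + 6.39/100)⁻² × (1 + 0.0045×74.1)
= 1.203 × 0.8835 × 1.333 = 1.417
R_B = 1.417 × 121 = 171 Ω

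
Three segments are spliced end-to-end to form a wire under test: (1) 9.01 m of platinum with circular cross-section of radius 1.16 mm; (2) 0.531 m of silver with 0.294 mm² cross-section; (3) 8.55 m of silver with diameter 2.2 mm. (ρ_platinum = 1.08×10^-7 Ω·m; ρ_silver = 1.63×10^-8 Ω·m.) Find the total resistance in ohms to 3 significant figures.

0.296 Ω

Seg 1: A = πr² = π(1.1600e-03 m)² = 4.227e-06 m²
R_1 = (1.08×10^-7)(9.01)/(4.227e-06) = 0.2302 Ω
Seg 2: A = 0.294 mm² = 2.940e-07 m²
R_2 = (1.63×10^-8)(0.531)/(2.940e-07) = 0.02944 Ω
Seg 3: A = π(d/2)² = π(1.1000e-03 m)² = 3.801e-06 m²
R_3 = (1.63×10^-8)(8.55)/(3.801e-06) = 0.03666 Ω
R_total = R_1 + R_2 + R_3 = 0.296 Ω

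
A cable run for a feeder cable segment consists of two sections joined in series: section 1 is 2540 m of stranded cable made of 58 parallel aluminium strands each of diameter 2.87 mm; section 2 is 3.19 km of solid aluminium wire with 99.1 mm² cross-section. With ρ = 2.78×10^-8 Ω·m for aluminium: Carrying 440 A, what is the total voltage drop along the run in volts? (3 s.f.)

477 V

Section 1: A_strand = π(1.4350e-03)² = 6.469e-06 m²; R₁ = ρL/(N·A_s) = (2.78×10^-8)(2540)/(58×6.469e-06) = 0.1882 Ω
Section 2: A = 99.1 mm² = 9.910e-05 m²
R₂ = (2.78×10^-8)(3190)/(9.910e-05) = 0.8949 Ω
R = R₁ + R₂ = 1.083 Ω
V = IR = 440 × 1.083 = 477 V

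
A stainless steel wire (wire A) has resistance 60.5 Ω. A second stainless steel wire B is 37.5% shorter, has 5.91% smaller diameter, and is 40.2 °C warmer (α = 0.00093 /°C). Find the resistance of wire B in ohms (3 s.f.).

44.3 Ω

R ∝ ρL/d² with ρ ∝ (1+αΔT), so R_B/R_A = (1 − 37.5/100) × (1 − 5.91/100)⁻² × (1 + 0.00093×40.2)
= 0.625 × 1.13 × 1.037 = 0.7324
R_B = 0.7324 × 60.5 = 44.3 Ω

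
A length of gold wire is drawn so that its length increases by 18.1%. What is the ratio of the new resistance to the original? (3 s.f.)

1.39

k = 1 + 18.1/100 = 1.181; volume constant ⇒ A' = A/k, so R' = k²R.
Factor = 1.39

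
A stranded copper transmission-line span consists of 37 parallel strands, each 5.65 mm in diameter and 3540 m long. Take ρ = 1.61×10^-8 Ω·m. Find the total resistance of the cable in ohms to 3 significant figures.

A_strand = π(2.8250e-03 m)² = 2.507e-05 m²
R_strand = ρL/A = (1.61×10^-8)(3540)/(2.507e-05) = 2.273 Ω
R_total = R_strand/N = 2.273/37 = 0.0614 Ω

0.0614 Ω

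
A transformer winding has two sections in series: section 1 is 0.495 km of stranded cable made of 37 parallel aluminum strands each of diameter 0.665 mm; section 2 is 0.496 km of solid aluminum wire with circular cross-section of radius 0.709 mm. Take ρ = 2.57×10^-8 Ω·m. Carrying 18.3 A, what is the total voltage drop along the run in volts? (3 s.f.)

166 V

Section 1: A_strand = π(3.3250e-04)² = 3.473e-07 m²; R₁ = ρL/(N·A_s) = (2.57×10^-8)(495)/(37×3.473e-07) = 0.9899 Ω
Section 2: A = πr² = π(7.0900e-04 m)² = 1.579e-06 m²
R₂ = (2.57×10^-8)(496)/(1.579e-06) = 8.072 Ω
R = R₁ + R₂ = 9.062 Ω
V = IR = 18.3 × 9.062 = 166 V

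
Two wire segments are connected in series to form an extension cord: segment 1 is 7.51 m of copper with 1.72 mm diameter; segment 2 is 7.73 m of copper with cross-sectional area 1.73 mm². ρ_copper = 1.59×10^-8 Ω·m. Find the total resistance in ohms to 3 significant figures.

0.122 Ω

Segment 1: A = π(d/2)² = π(8.6000e-04 m)² = 2.324e-06 m²
R₁ = ρL/A = (1.59×10^-8)(7.51)/(2.324e-06) = 0.05139 Ω
Segment 2: A = 1.73 mm² = 1.730e-06 m²
R₂ = (1.59×10^-8)(7.73)/(1.730e-06) = 0.07104 Ω
R = R₁ + R₂ = 0.122 Ω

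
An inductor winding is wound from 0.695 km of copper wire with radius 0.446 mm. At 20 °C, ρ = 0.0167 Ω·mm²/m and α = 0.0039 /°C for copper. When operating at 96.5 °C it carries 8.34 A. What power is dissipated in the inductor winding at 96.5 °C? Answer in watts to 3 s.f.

1680 W

ρ = 0.0167 Ω·mm²/m = 1.67×10^-8 Ω·m
A = πr² = π(4.4600e-04 m)² = 6.249e-07 m²
R₍20₎ = ρL/A = (1.67×10^-8)(695)/(6.249e-07) = 18.57 Ω
R₍96.5₎ = R₍20₎(1 + αΔT) = 18.57 × (1 + 0.0039×76.5) = 24.11 Ω
P = I²R = (8.34)² × 24.11 = 1680 W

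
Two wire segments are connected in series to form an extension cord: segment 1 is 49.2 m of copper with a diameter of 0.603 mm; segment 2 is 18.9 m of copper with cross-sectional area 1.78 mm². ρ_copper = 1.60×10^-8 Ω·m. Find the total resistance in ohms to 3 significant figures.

Segment 1: A = π(d/2)² = π(3.0150e-04 m)² = 2.856e-07 m²
R₁ = ρL/A = (1.60×10^-8)(49.2)/(2.856e-07) = 2.757 Ω
Segment 2: A = 1.78 mm² = 1.780e-06 m²
R₂ = (1.60×10^-8)(18.9)/(1.780e-06) = 0.1699 Ω
R = R₁ + R₂ = 2.93 Ω

2.93 Ω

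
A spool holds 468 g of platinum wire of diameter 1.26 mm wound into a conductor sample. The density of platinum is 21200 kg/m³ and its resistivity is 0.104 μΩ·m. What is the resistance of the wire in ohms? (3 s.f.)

ρ = 0.104 μΩ·m = 1.04×10^-7 Ω·m
A = π(d/2)² = π(6.3000e-04 m)² = 1.2469e-06 m²
L = m/(density·A) = 0.468/(21200×1.2469e-06) = 17.7 m
R = ρL/A = (1.04×10^-7)(17.7)/(1.2469e-06) = 1.48 Ω

1.48 Ω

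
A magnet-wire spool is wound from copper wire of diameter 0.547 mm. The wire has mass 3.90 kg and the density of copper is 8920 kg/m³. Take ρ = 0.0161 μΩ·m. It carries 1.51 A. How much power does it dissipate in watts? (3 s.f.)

291 W

ρ = 0.0161 μΩ·m = 1.61×10^-8 Ω·m
A = π(d/2)² = π(2.7350e-04 m)² = 2.3500e-07 m²
L = m/(density·A) = 3.9/(8920×2.3500e-07) = 1861 m
R = ρL/A = (1.61×10^-8)(1861)/(2.3500e-07) = 127.5 Ω
P = I²R = (1.51)² × 127.5 = 291 W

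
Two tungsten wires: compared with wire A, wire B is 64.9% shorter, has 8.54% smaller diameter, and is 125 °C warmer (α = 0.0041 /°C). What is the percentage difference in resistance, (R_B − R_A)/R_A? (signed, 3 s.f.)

R ∝ ρL/d² with ρ ∝ (1+αΔT), so R_B/R_A = (1 − 64.9/100) × (1 − 8.54/100)⁻² × (1 + 0.0041×125)
= 0.351 × 1.196 × 1.512 = 0.6347
(R_B − R_A)/R_A = 0.6347 − 1 = -36.5%

-36.5%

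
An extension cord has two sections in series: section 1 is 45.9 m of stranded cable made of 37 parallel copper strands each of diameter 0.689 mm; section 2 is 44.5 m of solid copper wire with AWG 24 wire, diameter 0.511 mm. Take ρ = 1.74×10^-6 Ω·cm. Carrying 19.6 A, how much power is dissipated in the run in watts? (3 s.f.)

1470 W

ρ = 1.74×10^-6 Ω·cm = 1.74×10^-8 Ω·m
Section 1: A_strand = π(3.4450e-04)² = 3.728e-07 m²; R₁ = ρL/(N·A_s) = (1.74×10^-8)(45.9)/(37×3.728e-07) = 0.05789 Ω
Section 2: A = π(0.511/2 mm)² = π(2.5550e-04 m)² = 2.051e-07 m²
R₂ = (1.74×10^-8)(44.5)/(2.051e-07) = 3.776 Ω
R = R₁ + R₂ = 3.833 Ω
P = I²R = (19.6)² × 3.833 = 1470 W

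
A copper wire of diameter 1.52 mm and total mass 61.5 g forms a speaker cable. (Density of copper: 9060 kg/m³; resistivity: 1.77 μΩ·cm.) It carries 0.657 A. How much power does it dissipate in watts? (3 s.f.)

ρ = 1.77 μΩ·cm = 1.77×10^-8 Ω·m
A = π(d/2)² = π(7.6000e-04 m)² = 1.8146e-06 m²
L = m/(density·A) = 0.0615/(9060×1.8146e-06) = 3.741 m
R = ρL/A = (1.77×10^-8)(3.741)/(1.8146e-06) = 0.03649 Ω
P = I²R = (0.657)² × 0.03649 = 0.0158 W

0.0158 W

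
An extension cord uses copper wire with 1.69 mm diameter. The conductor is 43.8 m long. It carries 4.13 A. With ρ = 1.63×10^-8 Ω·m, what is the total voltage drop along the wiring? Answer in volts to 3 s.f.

1.31 V

A = π(d/2)² = π(8.4500e-04 m)² = 2.243e-06 m²
R = ρL/A = (1.63×10^-8)(43.8)/(2.243e-06) = 0.3183 Ω
V = IR = 4.13 × 0.3183 = 1.31 V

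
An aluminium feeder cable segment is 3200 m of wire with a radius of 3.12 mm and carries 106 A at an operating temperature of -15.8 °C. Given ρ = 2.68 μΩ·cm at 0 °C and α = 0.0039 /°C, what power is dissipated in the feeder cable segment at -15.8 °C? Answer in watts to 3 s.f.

ρ = 2.68 μΩ·cm = 2.68×10^-8 Ω·m
A = πr² = π(3.1200e-03 m)² = 3.058e-05 m²
R₍0₎ = ρL/A = (2.68×10^-8)(3200)/(3.058e-05) = 2.804 Ω
R₍-15.8₎ = R₍0₎(1 + αΔT) = 2.804 × (1 + 0.0039×-15.8) = 2.632 Ω
P = I²R = (106)² × 2.632 = 29600 W

29600 W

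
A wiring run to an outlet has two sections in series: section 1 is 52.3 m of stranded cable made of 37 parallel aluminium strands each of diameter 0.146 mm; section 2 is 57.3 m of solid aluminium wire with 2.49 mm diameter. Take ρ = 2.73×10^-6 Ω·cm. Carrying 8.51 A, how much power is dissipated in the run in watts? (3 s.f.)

190 W

ρ = 2.73×10^-6 Ω·cm = 2.73×10^-8 Ω·m
Section 1: A_strand = π(7.3000e-05)² = 1.674e-08 m²; R₁ = ρL/(N·A_s) = (2.73×10^-8)(52.3)/(37×1.674e-08) = 2.305 Ω
Section 2: A = π(d/2)² = π(1.2450e-03 m)² = 4.870e-06 m²
R₂ = (2.73×10^-8)(57.3)/(4.870e-06) = 0.3212 Ω
R = R₁ + R₂ = 2.626 Ω
P = I²R = (8.51)² × 2.626 = 190 W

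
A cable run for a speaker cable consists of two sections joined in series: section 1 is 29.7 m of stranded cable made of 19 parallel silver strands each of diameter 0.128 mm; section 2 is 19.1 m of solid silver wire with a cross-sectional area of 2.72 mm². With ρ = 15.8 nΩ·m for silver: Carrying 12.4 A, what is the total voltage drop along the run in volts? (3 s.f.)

ρ = 15.8 nΩ·m = 1.58×10^-8 Ω·m
Section 1: A_strand = π(6.4000e-05)² = 1.287e-08 m²; R₁ = ρL/(N·A_s) = (1.58×10^-8)(29.7)/(19×1.287e-08) = 1.919 Ω
Section 2: A = 2.72 mm² = 2.720e-06 m²
R₂ = (1.58×10^-8)(19.1)/(2.720e-06) = 0.1109 Ω
R = R₁ + R₂ = 2.03 Ω
V = IR = 12.4 × 2.03 = 25.2 V

25.2 V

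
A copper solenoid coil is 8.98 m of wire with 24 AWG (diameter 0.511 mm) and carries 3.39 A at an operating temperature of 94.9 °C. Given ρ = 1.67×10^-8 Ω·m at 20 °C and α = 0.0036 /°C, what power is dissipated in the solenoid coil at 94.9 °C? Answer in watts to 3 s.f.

10.7 W

A = π(0.511/2 mm)² = π(2.5550e-04 m)² = 2.051e-07 m²
R₍20₎ = ρL/A = (1.67×10^-8)(8.98)/(2.051e-07) = 0.7312 Ω
R₍94.9₎ = R₍20₎(1 + αΔT) = 0.7312 × (1 + 0.0036×74.9) = 0.9284 Ω
P = I²R = (3.39)² × 0.9284 = 10.7 W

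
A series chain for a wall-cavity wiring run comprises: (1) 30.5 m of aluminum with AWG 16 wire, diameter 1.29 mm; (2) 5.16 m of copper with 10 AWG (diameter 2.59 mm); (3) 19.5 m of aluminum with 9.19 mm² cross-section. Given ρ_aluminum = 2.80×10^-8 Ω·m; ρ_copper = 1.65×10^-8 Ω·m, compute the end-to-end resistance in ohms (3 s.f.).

0.729 Ω

Seg 1: A = π(1.29/2 mm)² = π(6.4500e-04 m)² = 1.307e-06 m²
R_1 = (2.80×10^-8)(30.5)/(1.307e-06) = 0.6534 Ω
Seg 2: A = π(2.59/2 mm)² = π(1.2950e-03 m)² = 5.269e-06 m²
R_2 = (1.65×10^-8)(5.16)/(5.269e-06) = 0.01616 Ω
Seg 3: A = 9.19 mm² = 9.190e-06 m²
R_3 = (2.80×10^-8)(19.5)/(9.190e-06) = 0.05941 Ω
R_total = R_1 + R_2 + R_3 = 0.729 Ω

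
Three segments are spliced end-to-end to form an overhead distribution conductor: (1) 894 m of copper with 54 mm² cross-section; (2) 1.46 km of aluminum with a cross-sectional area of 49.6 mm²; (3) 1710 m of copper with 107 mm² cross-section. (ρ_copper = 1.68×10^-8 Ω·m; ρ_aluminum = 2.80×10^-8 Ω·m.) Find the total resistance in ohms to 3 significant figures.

1.37 Ω

Seg 1: A = 54 mm² = 5.400e-05 m²
R_1 = (1.68×10^-8)(894)/(5.400e-05) = 0.2781 Ω
Seg 2: A = 49.6 mm² = 4.960e-05 m²
R_2 = (2.80×10^-8)(1460)/(4.960e-05) = 0.8242 Ω
Seg 3: A = 107 mm² = 1.070e-04 m²
R_3 = (1.68×10^-8)(1710)/(1.070e-04) = 0.2685 Ω
R_total = R_1 + R_2 + R_3 = 1.37 Ω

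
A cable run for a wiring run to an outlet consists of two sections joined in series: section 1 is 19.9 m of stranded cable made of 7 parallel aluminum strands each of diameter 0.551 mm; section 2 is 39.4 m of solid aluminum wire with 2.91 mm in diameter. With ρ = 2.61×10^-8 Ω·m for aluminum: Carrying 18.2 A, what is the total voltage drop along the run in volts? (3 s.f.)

8.48 V

Section 1: A_strand = π(2.7550e-04)² = 2.384e-07 m²; R₁ = ρL/(N·A_s) = (2.61×10^-8)(19.9)/(7×2.384e-07) = 0.3112 Ω
Section 2: A = π(d/2)² = π(1.4550e-03 m)² = 6.651e-06 m²
R₂ = (2.61×10^-8)(39.4)/(6.651e-06) = 0.1546 Ω
R = R₁ + R₂ = 0.4658 Ω
V = IR = 18.2 × 0.4658 = 8.48 V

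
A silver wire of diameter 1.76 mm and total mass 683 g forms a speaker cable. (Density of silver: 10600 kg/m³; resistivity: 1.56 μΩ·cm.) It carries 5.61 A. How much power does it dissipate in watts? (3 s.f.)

5.34 W

ρ = 1.56 μΩ·cm = 1.56×10^-8 Ω·m
A = π(d/2)² = π(8.8000e-04 m)² = 2.4328e-06 m²
L = m/(density·A) = 0.683/(10600×2.4328e-06) = 26.48 m
R = ρL/A = (1.56×10^-8)(26.48)/(2.4328e-06) = 0.1698 Ω
P = I²R = (5.61)² × 0.1698 = 5.34 W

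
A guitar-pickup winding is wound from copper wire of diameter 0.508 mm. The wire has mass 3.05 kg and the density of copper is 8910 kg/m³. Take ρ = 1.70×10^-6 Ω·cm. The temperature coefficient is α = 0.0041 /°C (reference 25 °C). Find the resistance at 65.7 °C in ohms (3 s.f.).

165 Ω

ρ = 1.70×10^-6 Ω·cm = 1.70×10^-8 Ω·m
A = π(d/2)² = π(2.5400e-04 m)² = 2.0268e-07 m²
L = m/(density·A) = 3.05/(8910×2.0268e-07) = 1689 m
R = ρL/A = (1.70×10^-8)(1689)/(2.0268e-07) = 141.7 Ω
R(65.7 °C) = 141.7 × (1 + 0.0041×40.7) = 165 Ω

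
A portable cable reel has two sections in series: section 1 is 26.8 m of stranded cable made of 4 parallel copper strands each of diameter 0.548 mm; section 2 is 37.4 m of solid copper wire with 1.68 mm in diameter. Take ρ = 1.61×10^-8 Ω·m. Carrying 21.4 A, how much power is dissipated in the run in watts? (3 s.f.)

334 W

Section 1: A_strand = π(2.7400e-04)² = 2.359e-07 m²; R₁ = ρL/(N·A_s) = (1.61×10^-8)(26.8)/(4×2.359e-07) = 0.4574 Ω
Section 2: A = π(d/2)² = π(8.4000e-04 m)² = 2.217e-06 m²
R₂ = (1.61×10^-8)(37.4)/(2.217e-06) = 0.2716 Ω
R = R₁ + R₂ = 0.729 Ω
P = I²R = (21.4)² × 0.729 = 334 W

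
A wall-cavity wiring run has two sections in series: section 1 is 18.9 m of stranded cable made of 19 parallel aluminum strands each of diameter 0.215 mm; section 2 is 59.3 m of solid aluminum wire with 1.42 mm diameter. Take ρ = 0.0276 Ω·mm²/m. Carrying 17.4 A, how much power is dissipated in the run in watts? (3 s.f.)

ρ = 0.0276 Ω·mm²/m = 2.76×10^-8 Ω·m
Section 1: A_strand = π(1.0750e-04)² = 3.631e-08 m²; R₁ = ρL/(N·A_s) = (2.76×10^-8)(18.9)/(19×3.631e-08) = 0.7562 Ω
Section 2: A = π(d/2)² = π(7.1000e-04 m)² = 1.584e-06 m²
R₂ = (2.76×10^-8)(59.3)/(1.584e-06) = 1.033 Ω
R = R₁ + R₂ = 1.79 Ω
P = I²R = (17.4)² × 1.79 = 542 W

542 W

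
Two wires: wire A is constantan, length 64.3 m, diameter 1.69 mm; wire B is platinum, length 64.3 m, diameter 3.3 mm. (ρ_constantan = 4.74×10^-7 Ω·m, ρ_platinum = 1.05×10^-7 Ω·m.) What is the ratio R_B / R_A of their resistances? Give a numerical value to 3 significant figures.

R ∝ ρL/d², so R_B/R_A = (ρ_B/ρ_A) × (d_A/d_B)²
= (1.05×10^-7/4.74×10^-7) × (1.69/3.3)² = 0.0581

0.0581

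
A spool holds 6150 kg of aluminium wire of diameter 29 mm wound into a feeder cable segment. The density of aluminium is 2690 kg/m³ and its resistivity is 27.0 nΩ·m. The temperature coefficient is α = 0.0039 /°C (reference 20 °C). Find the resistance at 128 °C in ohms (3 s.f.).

ρ = 27.0 nΩ·m = 2.70×10^-8 Ω·m
A = π(d/2)² = π(1.4500e-02 m)² = 6.6052e-04 m²
L = m/(density·A) = 6150/(2690×6.6052e-04) = 3461 m
R = ρL/A = (2.70×10^-8)(3461)/(6.6052e-04) = 0.1415 Ω
R(128 °C) = 0.1415 × (1 + 0.0039×108) = 0.201 Ω

0.201 Ω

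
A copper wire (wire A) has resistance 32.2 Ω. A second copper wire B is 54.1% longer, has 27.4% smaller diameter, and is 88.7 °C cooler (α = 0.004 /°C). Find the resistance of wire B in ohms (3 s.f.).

R ∝ ρL/d² with ρ ∝ (1+αΔT), so R_B/R_A = (1 + 54.1/100) × (1 − 27.4/100)⁻² × (1 − 0.004×88.7)
= 1.541 × 1.897 × 0.6452 = 1.886
R_B = 1.886 × 32.2 = 60.7 Ω

60.7 Ω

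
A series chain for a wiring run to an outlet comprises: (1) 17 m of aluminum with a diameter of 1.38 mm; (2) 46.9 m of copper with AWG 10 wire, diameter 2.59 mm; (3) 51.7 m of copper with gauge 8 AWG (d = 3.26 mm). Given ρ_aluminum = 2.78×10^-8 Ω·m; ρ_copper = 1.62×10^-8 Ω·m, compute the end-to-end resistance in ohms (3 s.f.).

Seg 1: A = π(d/2)² = π(6.9000e-04 m)² = 1.496e-06 m²
R_1 = (2.78×10^-8)(17)/(1.496e-06) = 0.316 Ω
Seg 2: A = π(2.59/2 mm)² = π(1.2950e-03 m)² = 5.269e-06 m²
R_2 = (1.62×10^-8)(46.9)/(5.269e-06) = 0.1442 Ω
Seg 3: A = π(3.26/2 mm)² = π(1.6300e-03 m)² = 8.347e-06 m²
R_3 = (1.62×10^-8)(51.7)/(8.347e-06) = 0.1003 Ω
R_total = R_1 + R_2 + R_3 = 0.561 Ω

0.561 Ω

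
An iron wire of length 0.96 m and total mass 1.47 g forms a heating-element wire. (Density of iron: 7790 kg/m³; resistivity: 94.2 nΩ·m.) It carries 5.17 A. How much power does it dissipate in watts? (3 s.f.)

12.3 W

ρ = 94.2 nΩ·m = 9.42×10^-8 Ω·m
A = m/(density·L) = 0.00147/(7790×0.96) = 1.9657e-07 m²
R = ρL/A = (9.42×10^-8)(0.96)/(1.9657e-07) = 0.4601 Ω
P = I²R = (5.17)² × 0.4601 = 12.3 W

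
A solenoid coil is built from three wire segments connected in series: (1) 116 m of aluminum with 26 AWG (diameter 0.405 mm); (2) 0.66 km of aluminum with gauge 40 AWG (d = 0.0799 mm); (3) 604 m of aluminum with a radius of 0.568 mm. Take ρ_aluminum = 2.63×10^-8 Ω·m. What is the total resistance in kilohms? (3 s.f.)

Seg 1: A = π(0.405/2 mm)² = π(2.0250e-04 m)² = 1.288e-07 m²
R_1 = (2.63×10^-8)(116)/(1.288e-07) = 23.68 Ω
Seg 2: A = π(0.0799/2 mm)² = π(3.9950e-05 m)² = 5.014e-09 m²
R_2 = (2.63×10^-8)(660)/(5.014e-09) = 3462 Ω
Seg 3: A = πr² = π(5.6800e-04 m)² = 1.014e-06 m²
R_3 = (2.63×10^-8)(604)/(1.014e-06) = 15.67 Ω
R_total = R_1 + R_2 + R_3 = 3.50 kΩ

3.50 kΩ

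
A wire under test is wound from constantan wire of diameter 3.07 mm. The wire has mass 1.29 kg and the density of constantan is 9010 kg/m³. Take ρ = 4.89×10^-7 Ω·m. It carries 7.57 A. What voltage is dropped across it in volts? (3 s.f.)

A = π(d/2)² = π(1.5350e-03 m)² = 7.4023e-06 m²
L = m/(density·A) = 1.29/(9010×7.4023e-06) = 19.34 m
R = ρL/A = (4.89×10^-7)(19.34)/(7.4023e-06) = 1.278 Ω
V = IR = 7.57 × 1.278 = 9.67 V

9.67 V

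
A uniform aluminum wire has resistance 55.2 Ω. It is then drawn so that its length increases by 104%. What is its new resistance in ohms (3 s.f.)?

230 Ω

k = 1 + 104/100 = 2.04; volume constant ⇒ A' = A/k, so R' = k²R.
R' = 4.162 × 55.2 = 230 Ω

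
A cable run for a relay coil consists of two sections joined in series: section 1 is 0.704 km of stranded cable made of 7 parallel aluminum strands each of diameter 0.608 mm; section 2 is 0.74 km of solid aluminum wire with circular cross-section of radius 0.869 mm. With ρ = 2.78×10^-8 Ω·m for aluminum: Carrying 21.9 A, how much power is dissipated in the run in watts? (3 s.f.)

8780 W

Section 1: A_strand = π(3.0400e-04)² = 2.903e-07 m²; R₁ = ρL/(N·A_s) = (2.78×10^-8)(704)/(7×2.903e-07) = 9.63 Ω
Section 2: A = πr² = π(8.6900e-04 m)² = 2.372e-06 m²
R₂ = (2.78×10^-8)(740)/(2.372e-06) = 8.671 Ω
R = R₁ + R₂ = 18.3 Ω
P = I²R = (21.9)² × 18.3 = 8780 W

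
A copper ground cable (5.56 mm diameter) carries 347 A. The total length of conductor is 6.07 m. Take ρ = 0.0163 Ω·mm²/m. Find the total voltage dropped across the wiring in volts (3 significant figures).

1.41 V

ρ = 0.0163 Ω·mm²/m = 1.63×10^-8 Ω·m
A = π(d/2)² = π(2.7800e-03 m)² = 2.428e-05 m²
R = ρL/A = (1.63×10^-8)(6.07)/(2.428e-05) = 0.004075 Ω
V = IR = 347 × 0.004075 = 1.41 V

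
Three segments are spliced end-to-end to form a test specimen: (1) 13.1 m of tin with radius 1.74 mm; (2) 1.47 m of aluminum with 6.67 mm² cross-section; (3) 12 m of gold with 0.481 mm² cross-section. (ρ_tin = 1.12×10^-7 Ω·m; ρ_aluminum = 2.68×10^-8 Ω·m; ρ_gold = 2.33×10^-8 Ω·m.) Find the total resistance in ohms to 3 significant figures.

0.741 Ω

Seg 1: A = πr² = π(1.7400e-03 m)² = 9.511e-06 m²
R_1 = (1.12×10^-7)(13.1)/(9.511e-06) = 0.1543 Ω
Seg 2: A = 6.67 mm² = 6.670e-06 m²
R_2 = (2.68×10^-8)(1.47)/(6.670e-06) = 0.005906 Ω
Seg 3: A = 0.481 mm² = 4.810e-07 m²
R_3 = (2.33×10^-8)(12)/(4.810e-07) = 0.5813 Ω
R_total = R_1 + R_2 + R_3 = 0.741 Ω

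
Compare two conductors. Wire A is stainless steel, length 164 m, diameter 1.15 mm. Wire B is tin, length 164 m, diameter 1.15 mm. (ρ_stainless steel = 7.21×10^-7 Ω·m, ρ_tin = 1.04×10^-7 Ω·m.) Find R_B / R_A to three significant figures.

R ∝ ρL/d², so R_B/R_A = (ρ_B/ρ_A)
= (1.04×10^-7/7.21×10^-7) = 0.144

0.144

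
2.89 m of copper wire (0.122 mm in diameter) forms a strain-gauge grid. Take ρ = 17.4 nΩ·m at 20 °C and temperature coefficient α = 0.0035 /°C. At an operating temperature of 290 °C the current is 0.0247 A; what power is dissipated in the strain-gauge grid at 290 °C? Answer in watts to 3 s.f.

ρ = 17.4 nΩ·m = 1.74×10^-8 Ω·m
A = π(d/2)² = π(6.1000e-05 m)² = 1.169e-08 m²
R₍20₎ = ρL/A = (1.74×10^-8)(2.89)/(1.169e-08) = 4.302 Ω
R₍290₎ = R₍20₎(1 + αΔT) = 4.302 × (1 + 0.0035×270) = 8.367 Ω
P = I²R = (0.0247)² × 8.367 = 0.00510 W

0.00510 W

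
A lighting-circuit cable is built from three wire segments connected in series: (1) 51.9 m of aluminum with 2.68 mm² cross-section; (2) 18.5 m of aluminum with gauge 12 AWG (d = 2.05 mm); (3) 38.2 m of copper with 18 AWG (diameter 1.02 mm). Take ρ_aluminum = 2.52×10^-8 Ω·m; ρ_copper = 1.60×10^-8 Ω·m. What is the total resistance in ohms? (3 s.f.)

Seg 1: A = 2.68 mm² = 2.680e-06 m²
R_1 = (2.52×10^-8)(51.9)/(2.680e-06) = 0.488 Ω
Seg 2: A = π(2.05/2 mm)² = π(1.0250e-03 m)² = 3.301e-06 m²
R_2 = (2.52×10^-8)(18.5)/(3.301e-06) = 0.1412 Ω
Seg 3: A = π(1.02/2 mm)² = π(5.1000e-04 m)² = 8.171e-07 m²
R_3 = (1.60×10^-8)(38.2)/(8.171e-07) = 0.748 Ω
R_total = R_1 + R_2 + R_3 = 1.38 Ω

1.38 Ω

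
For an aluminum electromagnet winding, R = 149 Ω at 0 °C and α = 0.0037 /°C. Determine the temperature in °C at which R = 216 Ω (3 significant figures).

R = R₀(1 + α(T − T₀)) ⇒ T = T₀ + (R/R₀ − 1)/α
T = 0 + (216/149 − 1)/0.0037 = 0 + (0.4497)/0.0037 = 122 °C

122 °C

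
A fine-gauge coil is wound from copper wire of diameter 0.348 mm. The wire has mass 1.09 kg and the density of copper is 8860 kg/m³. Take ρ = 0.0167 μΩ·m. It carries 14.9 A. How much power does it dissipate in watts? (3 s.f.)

ρ = 0.0167 μΩ·m = 1.67×10^-8 Ω·m
A = π(d/2)² = π(1.7400e-04 m)² = 9.5115e-08 m²
L = m/(density·A) = 1.09/(8860×9.5115e-08) = 1293 m
R = ρL/A = (1.67×10^-8)(1293)/(9.5115e-08) = 227.1 Ω
P = I²R = (14.9)² × 227.1 = 50400 W

50400 W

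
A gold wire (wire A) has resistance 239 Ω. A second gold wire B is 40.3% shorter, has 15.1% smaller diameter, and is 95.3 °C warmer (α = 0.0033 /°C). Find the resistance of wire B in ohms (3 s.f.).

R ∝ ρL/d² with ρ ∝ (1+αΔT), so R_B/R_A = (1 − 40.3/100) × (1 − 15.1/100)⁻² × (1 + 0.0033×95.3)
= 0.597 × 1.387 × 1.315 = 1.089
R_B = 1.089 × 239 = 260 Ω

260 Ω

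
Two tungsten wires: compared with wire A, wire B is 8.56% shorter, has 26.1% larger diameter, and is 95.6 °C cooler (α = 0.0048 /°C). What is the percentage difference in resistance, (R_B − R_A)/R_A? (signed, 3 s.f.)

R ∝ ρL/d² with ρ ∝ (1+αΔT), so R_B/R_A = (1 − 8.56/100) × (1 + 26.1/100)⁻² × (1 − 0.0048×95.6)
= 0.9144 × 0.6289 × 0.5411 = 0.3112
(R_B − R_A)/R_A = 0.3112 − 1 = -68.9%

-68.9%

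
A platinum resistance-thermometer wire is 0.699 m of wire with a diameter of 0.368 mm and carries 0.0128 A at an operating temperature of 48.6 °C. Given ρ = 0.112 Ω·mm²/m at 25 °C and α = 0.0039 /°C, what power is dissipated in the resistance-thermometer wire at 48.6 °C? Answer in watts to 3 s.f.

1.32×10^-4 W

ρ = 0.112 Ω·mm²/m = 1.12×10^-7 Ω·m
A = π(d/2)² = π(1.8400e-04 m)² = 1.064e-07 m²
R₍25₎ = ρL/A = (1.12×10^-7)(0.699)/(1.064e-07) = 0.7361 Ω
R₍48.6₎ = R₍25₎(1 + αΔT) = 0.7361 × (1 + 0.0039×23.6) = 0.8038 Ω
P = I²R = (0.0128)² × 0.8038 = 1.32×10^-4 W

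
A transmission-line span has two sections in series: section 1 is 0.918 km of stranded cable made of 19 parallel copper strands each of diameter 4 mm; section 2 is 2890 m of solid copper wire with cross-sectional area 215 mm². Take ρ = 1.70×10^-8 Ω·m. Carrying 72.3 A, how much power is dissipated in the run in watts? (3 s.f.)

Section 1: A_strand = π(2.0000e-03)² = 1.257e-05 m²; R₁ = ρL/(N·A_s) = (1.70×10^-8)(918)/(19×1.257e-05) = 0.06536 Ω
Section 2: A = 215 mm² = 2.150e-04 m²
R₂ = (1.70×10^-8)(2890)/(2.150e-04) = 0.2285 Ω
R = R₁ + R₂ = 0.2939 Ω
P = I²R = (72.3)² × 0.2939 = 1540 W

1540 W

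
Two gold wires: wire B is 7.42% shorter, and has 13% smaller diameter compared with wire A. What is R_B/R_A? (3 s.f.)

1.22

R ∝ L/d², so R_B/R_A = (1 − 7.42/100) × (1 − 13/100)⁻²
= 0.9258 × 1.321 = 1.22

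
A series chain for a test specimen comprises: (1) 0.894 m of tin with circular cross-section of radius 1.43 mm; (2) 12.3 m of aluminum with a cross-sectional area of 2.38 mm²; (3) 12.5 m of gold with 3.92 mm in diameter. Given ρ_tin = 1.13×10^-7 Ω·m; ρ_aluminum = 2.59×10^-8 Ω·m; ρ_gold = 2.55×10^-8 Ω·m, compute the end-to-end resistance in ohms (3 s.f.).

0.176 Ω

Seg 1: A = πr² = π(1.4300e-03 m)² = 6.424e-06 m²
R_1 = (1.13×10^-7)(0.894)/(6.424e-06) = 0.01573 Ω
Seg 2: A = 2.38 mm² = 2.380e-06 m²
R_2 = (2.59×10^-8)(12.3)/(2.380e-06) = 0.1339 Ω
Seg 3: A = π(d/2)² = π(1.9600e-03 m)² = 1.207e-05 m²
R_3 = (2.55×10^-8)(12.5)/(1.207e-05) = 0.02641 Ω
R_total = R_1 + R_2 + R_3 = 0.176 Ω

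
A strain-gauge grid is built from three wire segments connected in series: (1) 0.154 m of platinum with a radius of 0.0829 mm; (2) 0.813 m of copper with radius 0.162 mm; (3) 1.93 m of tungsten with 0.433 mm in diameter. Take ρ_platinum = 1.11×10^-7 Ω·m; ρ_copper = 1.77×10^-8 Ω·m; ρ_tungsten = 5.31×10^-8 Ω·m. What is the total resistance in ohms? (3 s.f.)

Seg 1: A = πr² = π(8.2900e-05 m)² = 2.159e-08 m²
R_1 = (1.11×10^-7)(0.154)/(2.159e-08) = 0.7917 Ω
Seg 2: A = πr² = π(1.6200e-04 m)² = 8.245e-08 m²
R_2 = (1.77×10^-8)(0.813)/(8.245e-08) = 0.1745 Ω
Seg 3: A = π(d/2)² = π(2.1650e-04 m)² = 1.473e-07 m²
R_3 = (5.31×10^-8)(1.93)/(1.473e-07) = 0.696 Ω
R_total = R_1 + R_2 + R_3 = 1.66 Ω

1.66 Ω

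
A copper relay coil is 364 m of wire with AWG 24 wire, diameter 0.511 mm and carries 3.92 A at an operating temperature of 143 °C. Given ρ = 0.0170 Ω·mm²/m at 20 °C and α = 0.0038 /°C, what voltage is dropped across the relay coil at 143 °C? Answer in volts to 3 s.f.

174 V

ρ = 0.0170 Ω·mm²/m = 1.70×10^-8 Ω·m
A = π(0.511/2 mm)² = π(2.5550e-04 m)² = 2.051e-07 m²
R₍20₎ = ρL/A = (1.70×10^-8)(364)/(2.051e-07) = 30.17 Ω
R₍143₎ = R₍20₎(1 + αΔT) = 30.17 × (1 + 0.0038×123) = 44.28 Ω
V = IR = 3.92 × 44.28 = 174 V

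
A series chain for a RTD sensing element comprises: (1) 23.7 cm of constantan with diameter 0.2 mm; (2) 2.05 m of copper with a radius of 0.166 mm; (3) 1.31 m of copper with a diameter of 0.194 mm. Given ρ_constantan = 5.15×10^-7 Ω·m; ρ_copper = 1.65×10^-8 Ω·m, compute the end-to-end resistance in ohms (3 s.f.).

Seg 1: A = π(d/2)² = π(1.0000e-04 m)² = 3.142e-08 m²
R_1 = (5.15×10^-7)(0.237)/(3.142e-08) = 3.885 Ω
Seg 2: A = πr² = π(1.6600e-04 m)² = 8.657e-08 m²
R_2 = (1.65×10^-8)(2.05)/(8.657e-08) = 0.3907 Ω
Seg 3: A = π(d/2)² = π(9.7000e-05 m)² = 2.956e-08 m²
R_3 = (1.65×10^-8)(1.31)/(2.956e-08) = 0.7312 Ω
R_total = R_1 + R_2 + R_3 = 5.01 Ω

5.01 Ω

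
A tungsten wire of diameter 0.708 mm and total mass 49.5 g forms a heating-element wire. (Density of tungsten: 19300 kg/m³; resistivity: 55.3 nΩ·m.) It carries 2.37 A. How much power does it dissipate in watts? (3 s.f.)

ρ = 55.3 nΩ·m = 5.53×10^-8 Ω·m
A = π(d/2)² = π(3.5400e-04 m)² = 3.9369e-07 m²
L = m/(density·A) = 0.0495/(19300×3.9369e-07) = 6.515 m
R = ρL/A = (5.53×10^-8)(6.515)/(3.9369e-07) = 0.9151 Ω
P = I²R = (2.37)² × 0.9151 = 5.14 W

5.14 W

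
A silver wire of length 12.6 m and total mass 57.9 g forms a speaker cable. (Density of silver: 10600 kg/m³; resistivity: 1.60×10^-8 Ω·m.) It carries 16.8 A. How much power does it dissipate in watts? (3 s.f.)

131 W

A = m/(density·L) = 0.0579/(10600×12.6) = 4.3351e-07 m²
R = ρL/A = (1.60×10^-8)(12.6)/(4.3351e-07) = 0.465 Ω
P = I²R = (16.8)² × 0.465 = 131 W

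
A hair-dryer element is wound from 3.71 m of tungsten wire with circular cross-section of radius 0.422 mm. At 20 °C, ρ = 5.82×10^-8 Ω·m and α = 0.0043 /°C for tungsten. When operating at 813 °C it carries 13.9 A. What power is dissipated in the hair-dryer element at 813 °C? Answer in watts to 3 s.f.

329 W

A = πr² = π(4.2200e-04 m)² = 5.595e-07 m²
R₍20₎ = ρL/A = (5.82×10^-8)(3.71)/(5.595e-07) = 0.3859 Ω
R₍813₎ = R₍20₎(1 + αΔT) = 0.3859 × (1 + 0.0043×793) = 1.702 Ω
P = I²R = (13.9)² × 1.702 = 329 W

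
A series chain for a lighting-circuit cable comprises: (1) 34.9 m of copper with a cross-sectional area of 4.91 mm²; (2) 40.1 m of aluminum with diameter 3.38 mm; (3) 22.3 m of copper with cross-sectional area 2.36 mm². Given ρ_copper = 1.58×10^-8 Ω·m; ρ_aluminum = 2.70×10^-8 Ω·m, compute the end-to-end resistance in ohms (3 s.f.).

0.382 Ω

Seg 1: A = 4.91 mm² = 4.910e-06 m²
R_1 = (1.58×10^-8)(34.9)/(4.910e-06) = 0.1123 Ω
Seg 2: A = π(d/2)² = π(1.6900e-03 m)² = 8.973e-06 m²
R_2 = (2.70×10^-8)(40.1)/(8.973e-06) = 0.1207 Ω
Seg 3: A = 2.36 mm² = 2.360e-06 m²
R_3 = (1.58×10^-8)(22.3)/(2.360e-06) = 0.1493 Ω
R_total = R_1 + R_2 + R_3 = 0.382 Ω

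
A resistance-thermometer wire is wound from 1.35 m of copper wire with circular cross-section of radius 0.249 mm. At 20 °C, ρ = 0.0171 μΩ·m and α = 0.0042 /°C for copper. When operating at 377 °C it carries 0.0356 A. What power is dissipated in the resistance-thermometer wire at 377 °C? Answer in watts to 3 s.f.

3.75×10^-4 W

ρ = 0.0171 μΩ·m = 1.71×10^-8 Ω·m
A = πr² = π(2.4900e-04 m)² = 1.948e-07 m²
R₍20₎ = ρL/A = (1.71×10^-8)(1.35)/(1.948e-07) = 0.1185 Ω
R₍377₎ = R₍20₎(1 + αΔT) = 0.1185 × (1 + 0.0042×357) = 0.2962 Ω
P = I²R = (0.0356)² × 0.2962 = 3.75×10^-4 W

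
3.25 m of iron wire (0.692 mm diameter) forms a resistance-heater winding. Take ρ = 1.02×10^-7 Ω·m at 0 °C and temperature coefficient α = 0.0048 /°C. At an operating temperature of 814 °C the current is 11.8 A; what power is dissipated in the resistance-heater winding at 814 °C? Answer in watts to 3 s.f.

602 W

A = π(d/2)² = π(3.4600e-04 m)² = 3.761e-07 m²
R₍0₎ = ρL/A = (1.02×10^-7)(3.25)/(3.761e-07) = 0.8814 Ω
R₍814₎ = R₍0₎(1 + αΔT) = 0.8814 × (1 + 0.0048×814) = 4.325 Ω
P = I²R = (11.8)² × 4.325 = 602 W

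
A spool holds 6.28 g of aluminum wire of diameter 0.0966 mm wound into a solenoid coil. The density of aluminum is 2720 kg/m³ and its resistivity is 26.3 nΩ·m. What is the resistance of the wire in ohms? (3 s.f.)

ρ = 26.3 nΩ·m = 2.63×10^-8 Ω·m
A = π(d/2)² = π(4.8300e-05 m)² = 7.3290e-09 m²
L = m/(density·A) = 0.00628/(2720×7.3290e-09) = 315 m
R = ρL/A = (2.63×10^-8)(315)/(7.3290e-09) = 1130 Ω

1130 Ω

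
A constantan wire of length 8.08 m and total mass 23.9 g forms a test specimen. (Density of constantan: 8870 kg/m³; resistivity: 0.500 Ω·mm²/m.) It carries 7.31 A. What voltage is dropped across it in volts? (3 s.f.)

ρ = 0.500 Ω·mm²/m = 5.00×10^-7 Ω·m
A = m/(density·L) = 0.0239/(8870×8.08) = 3.3347e-07 m²
R = ρL/A = (5.00×10^-7)(8.08)/(3.3347e-07) = 12.11 Ω
V = IR = 7.31 × 12.11 = 88.6 V

88.6 V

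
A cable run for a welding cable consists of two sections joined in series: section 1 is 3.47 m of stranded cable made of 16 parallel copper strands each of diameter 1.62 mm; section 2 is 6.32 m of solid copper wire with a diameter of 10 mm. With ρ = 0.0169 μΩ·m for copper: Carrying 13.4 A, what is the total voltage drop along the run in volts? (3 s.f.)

0.0421 V

ρ = 0.0169 μΩ·m = 1.69×10^-8 Ω·m
Section 1: A_strand = π(8.1000e-04)² = 2.061e-06 m²; R₁ = ρL/(N·A_s) = (1.69×10^-8)(3.47)/(16×2.061e-06) = 0.001778 Ω
Section 2: A = π(d/2)² = π(5.0000e-03 m)² = 7.854e-05 m²
R₂ = (1.69×10^-8)(6.32)/(7.854e-05) = 0.00136 Ω
R = R₁ + R₂ = 0.003138 Ω
V = IR = 13.4 × 0.003138 = 0.0421 V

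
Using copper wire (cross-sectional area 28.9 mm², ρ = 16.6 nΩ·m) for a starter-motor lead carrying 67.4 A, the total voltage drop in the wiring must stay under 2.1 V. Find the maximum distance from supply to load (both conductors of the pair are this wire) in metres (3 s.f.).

ρ = 16.6 nΩ·m = 1.66×10^-8 Ω·m
A = 28.9 mm² = 2.890e-05 m²
L_max = V_max·A/(2·ρI) = (2.1)(2.890e-05)/(2×1.66×10^-8×67.4) = 27.1 m

27.1 m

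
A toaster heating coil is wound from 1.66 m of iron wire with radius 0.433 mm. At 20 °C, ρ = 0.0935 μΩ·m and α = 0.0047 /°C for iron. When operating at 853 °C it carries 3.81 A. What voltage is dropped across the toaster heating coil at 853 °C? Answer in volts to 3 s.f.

4.93 V

ρ = 0.0935 μΩ·m = 9.35×10^-8 Ω·m
A = πr² = π(4.3300e-04 m)² = 5.890e-07 m²
R₍20₎ = ρL/A = (9.35×10^-8)(1.66)/(5.890e-07) = 0.2635 Ω
R₍853₎ = R₍20₎(1 + αΔT) = 0.2635 × (1 + 0.0047×833) = 1.295 Ω
V = IR = 3.81 × 1.295 = 4.93 V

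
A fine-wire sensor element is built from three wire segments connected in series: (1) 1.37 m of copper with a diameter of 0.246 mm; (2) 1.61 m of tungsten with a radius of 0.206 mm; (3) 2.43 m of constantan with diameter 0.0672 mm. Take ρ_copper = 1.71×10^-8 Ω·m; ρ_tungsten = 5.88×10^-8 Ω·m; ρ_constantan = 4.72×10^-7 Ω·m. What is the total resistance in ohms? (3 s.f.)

325 Ω

Seg 1: A = π(d/2)² = π(1.2300e-04 m)² = 4.753e-08 m²
R_1 = (1.71×10^-8)(1.37)/(4.753e-08) = 0.4929 Ω
Seg 2: A = πr² = π(2.0600e-04 m)² = 1.333e-07 m²
R_2 = (5.88×10^-8)(1.61)/(1.333e-07) = 0.7101 Ω
Seg 3: A = π(d/2)² = π(3.3600e-05 m)² = 3.547e-09 m²
R_3 = (4.72×10^-7)(2.43)/(3.547e-09) = 323.4 Ω
R_total = R_1 + R_2 + R_3 = 325 Ω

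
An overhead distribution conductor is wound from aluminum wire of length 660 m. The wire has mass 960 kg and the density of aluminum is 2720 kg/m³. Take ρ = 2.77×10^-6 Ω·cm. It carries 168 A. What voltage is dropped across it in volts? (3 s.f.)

ρ = 2.77×10^-6 Ω·cm = 2.77×10^-8 Ω·m
A = m/(density·L) = 960/(2720×660) = 5.3476e-04 m²
R = ρL/A = (2.77×10^-8)(660)/(5.3476e-04) = 0.03419 Ω
V = IR = 168 × 0.03419 = 5.74 V

5.74 V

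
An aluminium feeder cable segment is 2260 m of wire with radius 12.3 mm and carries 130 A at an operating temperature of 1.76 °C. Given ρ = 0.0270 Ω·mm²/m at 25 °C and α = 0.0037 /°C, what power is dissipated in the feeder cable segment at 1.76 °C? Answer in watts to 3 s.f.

1980 W

ρ = 0.0270 Ω·mm²/m = 2.70×10^-8 Ω·m
A = πr² = π(1.2300e-02 m)² = 4.753e-04 m²
R₍25₎ = ρL/A = (2.70×10^-8)(2260)/(4.753e-04) = 0.1284 Ω
R₍1.76₎ = R₍25₎(1 + αΔT) = 0.1284 × (1 + 0.0037×-23.2) = 0.1173 Ω
P = I²R = (130)² × 0.1173 = 1980 W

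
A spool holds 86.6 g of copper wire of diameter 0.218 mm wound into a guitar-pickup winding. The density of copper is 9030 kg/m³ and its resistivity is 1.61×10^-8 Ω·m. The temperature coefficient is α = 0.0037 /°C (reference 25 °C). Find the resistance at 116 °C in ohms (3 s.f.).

A = π(d/2)² = π(1.0900e-04 m)² = 3.7325e-08 m²
L = m/(density·A) = 0.0866/(9030×3.7325e-08) = 256.9 m
R = ρL/A = (1.61×10^-8)(256.9)/(3.7325e-08) = 110.8 Ω
R(116 °C) = 110.8 × (1 + 0.0037×91) = 148 Ω

148 Ω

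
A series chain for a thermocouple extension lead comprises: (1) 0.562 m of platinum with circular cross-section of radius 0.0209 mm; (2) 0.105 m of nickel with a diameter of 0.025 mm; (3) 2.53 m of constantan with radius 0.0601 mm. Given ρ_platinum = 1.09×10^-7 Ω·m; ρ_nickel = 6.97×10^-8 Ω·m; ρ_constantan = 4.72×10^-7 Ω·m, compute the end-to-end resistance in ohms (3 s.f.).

165 Ω

Seg 1: A = πr² = π(2.0900e-05 m)² = 1.372e-09 m²
R_1 = (1.09×10^-7)(0.562)/(1.372e-09) = 44.64 Ω
Seg 2: A = π(d/2)² = π(1.2500e-05 m)² = 4.909e-10 m²
R_2 = (6.97×10^-8)(0.105)/(4.909e-10) = 14.91 Ω
Seg 3: A = πr² = π(6.0100e-05 m)² = 1.135e-08 m²
R_3 = (4.72×10^-7)(2.53)/(1.135e-08) = 105.2 Ω
R_total = R_1 + R_2 + R_3 = 165 Ω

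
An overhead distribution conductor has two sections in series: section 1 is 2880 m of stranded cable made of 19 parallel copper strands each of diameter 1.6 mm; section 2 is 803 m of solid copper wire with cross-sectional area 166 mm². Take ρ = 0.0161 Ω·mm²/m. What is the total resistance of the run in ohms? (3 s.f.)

ρ = 0.0161 Ω·mm²/m = 1.61×10^-8 Ω·m
Section 1: A_strand = π(8.0000e-04)² = 2.011e-06 m²; R₁ = ρL/(N·A_s) = (1.61×10^-8)(2880)/(19×2.011e-06) = 1.214 Ω
Section 2: A = 166 mm² = 1.660e-04 m²
R₂ = (1.61×10^-8)(803)/(1.660e-04) = 0.07788 Ω
R = R₁ + R₂ = 1.29 Ω

1.29 Ω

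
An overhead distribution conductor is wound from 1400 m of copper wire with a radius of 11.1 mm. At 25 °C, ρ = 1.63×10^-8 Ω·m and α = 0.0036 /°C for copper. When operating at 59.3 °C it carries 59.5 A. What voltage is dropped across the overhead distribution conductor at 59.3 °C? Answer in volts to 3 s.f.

3.94 V

A = πr² = π(1.1100e-02 m)² = 3.871e-04 m²
R₍25₎ = ρL/A = (1.63×10^-8)(1400)/(3.871e-04) = 0.05895 Ω
R₍59.3₎ = R₍25₎(1 + αΔT) = 0.05895 × (1 + 0.0036×34.3) = 0.06623 Ω
V = IR = 59.5 × 0.06623 = 3.94 V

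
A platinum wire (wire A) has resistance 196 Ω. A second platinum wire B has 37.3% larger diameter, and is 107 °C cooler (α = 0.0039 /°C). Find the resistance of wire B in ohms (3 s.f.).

60.6 Ω

R ∝ ρL/d² with ρ ∝ (1+αΔT), so R_B/R_A = (1 + 37.3/100)⁻² × (1 − 0.0039×107)
= 0.5305 × 0.5827 = 0.3091
R_B = 0.3091 × 196 = 60.6 Ω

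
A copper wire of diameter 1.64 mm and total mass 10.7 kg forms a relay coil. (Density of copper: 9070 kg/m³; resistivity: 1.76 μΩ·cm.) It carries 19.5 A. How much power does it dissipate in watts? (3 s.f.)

1770 W

ρ = 1.76 μΩ·cm = 1.76×10^-8 Ω·m
A = π(d/2)² = π(8.2000e-04 m)² = 2.1124e-06 m²
L = m/(density·A) = 10.7/(9070×2.1124e-06) = 558.5 m
R = ρL/A = (1.76×10^-8)(558.5)/(2.1124e-06) = 4.653 Ω
P = I²R = (19.5)² × 4.653 = 1770 W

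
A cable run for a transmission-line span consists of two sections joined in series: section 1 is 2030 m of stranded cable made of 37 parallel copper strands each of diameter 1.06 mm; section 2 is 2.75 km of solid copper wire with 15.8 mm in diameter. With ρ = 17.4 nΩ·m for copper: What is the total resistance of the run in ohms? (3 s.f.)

1.33 Ω

ρ = 17.4 nΩ·m = 1.74×10^-8 Ω·m
Section 1: A_strand = π(5.3000e-04)² = 8.825e-07 m²; R₁ = ρL/(N·A_s) = (1.74×10^-8)(2030)/(37×8.825e-07) = 1.082 Ω
Section 2: A = π(d/2)² = π(7.9000e-03 m)² = 1.961e-04 m²
R₂ = (1.74×10^-8)(2750)/(1.961e-04) = 0.244 Ω
R = R₁ + R₂ = 1.33 Ω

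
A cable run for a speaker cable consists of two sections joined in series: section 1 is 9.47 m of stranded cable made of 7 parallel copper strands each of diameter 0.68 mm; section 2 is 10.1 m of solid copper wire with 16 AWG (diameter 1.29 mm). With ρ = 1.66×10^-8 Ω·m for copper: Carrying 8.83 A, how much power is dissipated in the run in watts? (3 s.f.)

14.8 W

Section 1: A_strand = π(3.4000e-04)² = 3.632e-07 m²; R₁ = ρL/(N·A_s) = (1.66×10^-8)(9.47)/(7×3.632e-07) = 0.06184 Ω
Section 2: A = π(1.29/2 mm)² = π(6.4500e-04 m)² = 1.307e-06 m²
R₂ = (1.66×10^-8)(10.1)/(1.307e-06) = 0.1283 Ω
R = R₁ + R₂ = 0.1901 Ω
P = I²R = (8.83)² × 0.1901 = 14.8 W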